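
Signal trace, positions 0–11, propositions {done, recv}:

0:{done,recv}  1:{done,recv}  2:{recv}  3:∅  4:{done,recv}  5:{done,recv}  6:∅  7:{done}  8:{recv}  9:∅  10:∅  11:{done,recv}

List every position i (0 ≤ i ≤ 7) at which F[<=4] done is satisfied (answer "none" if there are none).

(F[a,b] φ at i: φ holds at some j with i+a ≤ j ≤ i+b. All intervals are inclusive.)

Evaluate at each i in [0,7]:
  i=0: ✓ (witness j=0)
  i=1: ✓ (witness j=1)
  i=2: ✓ (witness j=4)
  i=3: ✓ (witness j=4)
  i=4: ✓ (witness j=4)
  i=5: ✓ (witness j=5)
  i=6: ✓ (witness j=7)
  i=7: ✓ (witness j=7)

0, 1, 2, 3, 4, 5, 6, 7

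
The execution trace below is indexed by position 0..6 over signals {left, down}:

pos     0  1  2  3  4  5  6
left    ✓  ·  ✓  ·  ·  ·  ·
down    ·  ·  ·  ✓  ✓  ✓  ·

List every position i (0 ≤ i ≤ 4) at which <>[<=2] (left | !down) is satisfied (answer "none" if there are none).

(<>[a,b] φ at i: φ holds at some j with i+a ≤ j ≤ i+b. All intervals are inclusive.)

Evaluate at each i in [0,4]:
  i=0: ✓ (witness j=0)
  i=1: ✓ (witness j=1)
  i=2: ✓ (witness j=2)
  i=3: ✗ (none in [3,5])
  i=4: ✓ (witness j=6)

0, 1, 2, 4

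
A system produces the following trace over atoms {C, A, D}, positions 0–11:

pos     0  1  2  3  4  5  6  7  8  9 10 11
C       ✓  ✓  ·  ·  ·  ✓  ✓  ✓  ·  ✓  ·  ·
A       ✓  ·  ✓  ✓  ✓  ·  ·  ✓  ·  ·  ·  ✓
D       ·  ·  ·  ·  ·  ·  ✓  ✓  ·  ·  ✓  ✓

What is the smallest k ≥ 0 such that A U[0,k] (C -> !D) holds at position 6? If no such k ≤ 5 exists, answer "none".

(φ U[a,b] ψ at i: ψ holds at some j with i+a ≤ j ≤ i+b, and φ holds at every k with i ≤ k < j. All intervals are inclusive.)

none

Need earliest j ≥ 6 with (C -> !D), and A at every k in [6,j-1].
  j=6: rhs fails.
  j=7: rhs fails.
  j=8: rhs holds but lhs fails at k=6.
  j=9: rhs holds but lhs fails at k=6.
  j=10: rhs holds but lhs fails at k=6.
  j=11: rhs holds but lhs fails at k=6.
No witness within the range → none.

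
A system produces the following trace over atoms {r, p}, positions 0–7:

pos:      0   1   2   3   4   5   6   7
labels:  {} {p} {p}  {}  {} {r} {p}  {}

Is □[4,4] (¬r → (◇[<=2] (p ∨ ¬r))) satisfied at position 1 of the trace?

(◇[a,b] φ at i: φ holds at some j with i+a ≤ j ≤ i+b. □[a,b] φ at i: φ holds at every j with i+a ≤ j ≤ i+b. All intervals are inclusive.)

Yes

Check (¬r → (◇[<=2] (p ∨ ¬r))) at every j in [5,5]:
  j=5: antecedent false → ✓
All positions satisfy it → formula holds.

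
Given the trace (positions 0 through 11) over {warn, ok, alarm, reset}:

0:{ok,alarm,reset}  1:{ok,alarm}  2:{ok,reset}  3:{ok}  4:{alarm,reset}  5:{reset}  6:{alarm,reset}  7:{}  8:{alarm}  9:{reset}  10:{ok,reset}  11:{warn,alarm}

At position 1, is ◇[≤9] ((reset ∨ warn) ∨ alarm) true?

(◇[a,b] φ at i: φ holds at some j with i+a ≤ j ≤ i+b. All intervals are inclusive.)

Check ((reset ∨ warn) ∨ alarm) at each j in [1,10]:
  j=1: true
  j=2: true
  j=3: false
  j=4: true
  j=5: true
  j=6: true
  j=7: false
  j=8: true
  j=9: true
  j=10: true
Found at j=1 → formula holds.

True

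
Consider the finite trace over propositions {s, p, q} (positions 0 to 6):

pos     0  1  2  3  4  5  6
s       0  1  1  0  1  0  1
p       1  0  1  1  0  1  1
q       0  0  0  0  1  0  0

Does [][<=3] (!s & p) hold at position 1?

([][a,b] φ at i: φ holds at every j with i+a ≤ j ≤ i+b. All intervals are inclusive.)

No

Check (!s & p) at every j in [1,4]:
  j=1: false
  j=2: false
  j=3: true
  j=4: false
Fails at j=1 → formula fails.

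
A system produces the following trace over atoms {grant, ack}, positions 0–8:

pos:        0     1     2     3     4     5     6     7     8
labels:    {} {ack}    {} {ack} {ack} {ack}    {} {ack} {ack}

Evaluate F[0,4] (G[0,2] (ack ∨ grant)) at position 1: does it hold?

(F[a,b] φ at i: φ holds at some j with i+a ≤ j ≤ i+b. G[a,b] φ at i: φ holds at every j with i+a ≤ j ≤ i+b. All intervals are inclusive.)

Check G[0,2] (ack ∨ grant) at each j in [1,5]:
  j=1: fails at 2
  j=2: fails at 2
  j=3: holds on [3,5]
  j=4: fails at 6
  j=5: fails at 6
Found at j=3 → formula holds.

Yes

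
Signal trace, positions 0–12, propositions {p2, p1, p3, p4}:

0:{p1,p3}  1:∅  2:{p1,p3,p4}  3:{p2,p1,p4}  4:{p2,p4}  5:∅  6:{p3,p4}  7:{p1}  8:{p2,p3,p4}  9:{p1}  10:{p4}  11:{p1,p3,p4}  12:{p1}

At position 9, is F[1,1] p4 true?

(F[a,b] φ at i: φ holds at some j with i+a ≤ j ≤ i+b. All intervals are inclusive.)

Yes

Check p4 at each j in [10,10]:
  j=10: true
Found at j=10 → formula holds.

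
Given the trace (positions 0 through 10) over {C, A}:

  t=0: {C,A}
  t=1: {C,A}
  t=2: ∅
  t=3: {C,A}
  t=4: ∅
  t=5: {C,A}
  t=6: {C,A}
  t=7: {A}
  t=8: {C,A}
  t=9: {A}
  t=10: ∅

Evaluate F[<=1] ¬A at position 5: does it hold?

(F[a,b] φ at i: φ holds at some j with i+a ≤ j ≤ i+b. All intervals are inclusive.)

Check ¬A at each j in [5,6]:
  j=5: false
  j=6: false
No position in the window satisfies it → formula fails.

No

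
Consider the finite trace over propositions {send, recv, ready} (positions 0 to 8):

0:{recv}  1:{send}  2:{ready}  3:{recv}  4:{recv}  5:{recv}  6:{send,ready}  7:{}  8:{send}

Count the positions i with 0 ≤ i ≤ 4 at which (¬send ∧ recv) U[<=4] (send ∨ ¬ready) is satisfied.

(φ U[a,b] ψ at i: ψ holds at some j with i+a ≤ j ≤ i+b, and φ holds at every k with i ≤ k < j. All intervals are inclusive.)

4

Evaluate at each i in [0,4]:
  i=0: ✓ (rhs at j=0)
  i=1: ✓ (rhs at j=1)
  i=2: ✗ (lhs fails at k=2 before rhs at j=3)
  i=3: ✓ (rhs at j=3)
  i=4: ✓ (rhs at j=4)
Positions where it holds: {0, 1, 3, 4} → 4.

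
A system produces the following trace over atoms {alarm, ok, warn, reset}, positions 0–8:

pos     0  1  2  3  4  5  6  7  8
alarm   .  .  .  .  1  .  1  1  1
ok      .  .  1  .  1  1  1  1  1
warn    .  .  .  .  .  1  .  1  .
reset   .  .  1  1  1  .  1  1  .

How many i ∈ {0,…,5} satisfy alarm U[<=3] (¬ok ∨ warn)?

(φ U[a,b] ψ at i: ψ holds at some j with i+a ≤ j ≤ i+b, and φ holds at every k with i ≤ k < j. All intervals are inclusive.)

Evaluate at each i in [0,5]:
  i=0: ✓ (rhs at j=0)
  i=1: ✓ (rhs at j=1)
  i=2: ✗ (lhs fails at k=2 before rhs at j=3)
  i=3: ✓ (rhs at j=3)
  i=4: ✓ (rhs at j=5; lhs holds on [4,4])
  i=5: ✓ (rhs at j=5)
Positions where it holds: {0, 1, 3, 4, 5} → 5.

5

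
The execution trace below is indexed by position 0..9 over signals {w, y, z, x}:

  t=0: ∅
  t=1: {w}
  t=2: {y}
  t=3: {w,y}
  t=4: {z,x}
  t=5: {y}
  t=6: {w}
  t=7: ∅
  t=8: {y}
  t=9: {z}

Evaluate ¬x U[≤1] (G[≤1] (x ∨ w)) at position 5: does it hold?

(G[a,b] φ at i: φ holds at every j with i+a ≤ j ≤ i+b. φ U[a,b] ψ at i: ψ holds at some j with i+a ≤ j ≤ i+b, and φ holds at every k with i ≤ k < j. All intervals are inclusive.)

Need some j in [5,6] with G[≤1] (x ∨ w), and ¬x at every k in [5,j-1].
  j=5: G[≤1] (x ∨ w) — fails at 5.
  j=6: G[≤1] (x ∨ w) — fails at 7.
No j in the window works → until fails.

No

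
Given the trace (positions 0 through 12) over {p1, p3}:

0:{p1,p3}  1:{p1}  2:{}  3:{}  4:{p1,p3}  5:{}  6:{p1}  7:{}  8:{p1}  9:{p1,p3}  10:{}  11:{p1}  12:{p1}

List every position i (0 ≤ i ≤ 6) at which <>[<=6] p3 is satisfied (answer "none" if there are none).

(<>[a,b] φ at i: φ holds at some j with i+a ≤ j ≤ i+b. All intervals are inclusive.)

Evaluate at each i in [0,6]:
  i=0: ✓ (witness j=0)
  i=1: ✓ (witness j=4)
  i=2: ✓ (witness j=4)
  i=3: ✓ (witness j=4)
  i=4: ✓ (witness j=4)
  i=5: ✓ (witness j=9)
  i=6: ✓ (witness j=9)

0, 1, 2, 3, 4, 5, 6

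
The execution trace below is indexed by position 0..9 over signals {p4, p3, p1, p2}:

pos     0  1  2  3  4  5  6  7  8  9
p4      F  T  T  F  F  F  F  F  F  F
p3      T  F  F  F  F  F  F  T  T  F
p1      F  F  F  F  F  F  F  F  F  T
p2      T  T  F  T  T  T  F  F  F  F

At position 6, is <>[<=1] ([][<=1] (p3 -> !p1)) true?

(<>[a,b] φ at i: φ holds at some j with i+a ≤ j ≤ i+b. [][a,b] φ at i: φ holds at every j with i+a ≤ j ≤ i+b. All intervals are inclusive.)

Holds

Check [][<=1] (p3 -> !p1) at each j in [6,7]:
  j=6: holds on [6,7]
  j=7: holds on [7,8]
Found at j=6 → formula holds.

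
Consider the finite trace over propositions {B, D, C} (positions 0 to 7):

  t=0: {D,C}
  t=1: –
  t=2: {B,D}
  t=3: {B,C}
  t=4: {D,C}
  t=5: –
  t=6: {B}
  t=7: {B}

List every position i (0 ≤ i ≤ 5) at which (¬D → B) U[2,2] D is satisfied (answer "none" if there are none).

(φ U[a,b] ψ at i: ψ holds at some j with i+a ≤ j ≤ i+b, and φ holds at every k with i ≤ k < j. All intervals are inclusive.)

Evaluate at each i in [0,5]:
  i=0: ✗ (lhs fails at k=1 before rhs at j=2)
  i=1: ✗ (no rhs in [3,3])
  i=2: ✓ (rhs at j=4; lhs holds on [2,3])
  i=3: ✗ (no rhs in [5,5])
  i=4: ✗ (no rhs in [6,6])
  i=5: ✗ (no rhs in [7,7])

2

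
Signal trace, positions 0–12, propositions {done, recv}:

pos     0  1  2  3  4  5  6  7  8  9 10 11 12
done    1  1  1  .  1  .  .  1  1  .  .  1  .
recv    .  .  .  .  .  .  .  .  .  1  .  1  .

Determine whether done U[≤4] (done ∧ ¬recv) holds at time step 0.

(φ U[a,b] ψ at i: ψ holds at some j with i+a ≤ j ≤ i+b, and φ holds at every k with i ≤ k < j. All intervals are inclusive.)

True

Need some j in [0,4] with (done ∧ ¬recv), and done at every k in [0,j-1].
  j=0: (done ∧ ¬recv) holds; no prefix to check → satisfied.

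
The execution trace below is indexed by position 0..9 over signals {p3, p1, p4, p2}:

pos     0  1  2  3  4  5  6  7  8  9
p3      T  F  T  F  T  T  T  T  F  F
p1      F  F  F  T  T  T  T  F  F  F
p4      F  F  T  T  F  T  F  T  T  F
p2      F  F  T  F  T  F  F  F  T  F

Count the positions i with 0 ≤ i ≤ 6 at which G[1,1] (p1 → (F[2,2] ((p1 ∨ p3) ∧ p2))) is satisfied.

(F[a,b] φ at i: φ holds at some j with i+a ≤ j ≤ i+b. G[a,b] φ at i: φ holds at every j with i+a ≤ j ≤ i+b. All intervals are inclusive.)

3

Evaluate at each i in [0,6]:
  i=0: ✓ (all of [1,1])
  i=1: ✓ (all of [2,2])
  i=2: ✗ (fails at j=3)
  i=3: ✗ (fails at j=4)
  i=4: ✗ (fails at j=5)
  i=5: ✗ (fails at j=6)
  i=6: ✓ (all of [7,7])
Positions where it holds: {0, 1, 6} → 3.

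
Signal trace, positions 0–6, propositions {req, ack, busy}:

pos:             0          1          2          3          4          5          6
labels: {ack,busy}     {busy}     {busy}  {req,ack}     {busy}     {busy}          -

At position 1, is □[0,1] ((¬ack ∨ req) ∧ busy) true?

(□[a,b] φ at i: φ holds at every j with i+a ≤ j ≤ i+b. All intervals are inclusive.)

Yes

Check ((¬ack ∨ req) ∧ busy) at every j in [1,2]:
  j=1: true
  j=2: true
All positions satisfy it → formula holds.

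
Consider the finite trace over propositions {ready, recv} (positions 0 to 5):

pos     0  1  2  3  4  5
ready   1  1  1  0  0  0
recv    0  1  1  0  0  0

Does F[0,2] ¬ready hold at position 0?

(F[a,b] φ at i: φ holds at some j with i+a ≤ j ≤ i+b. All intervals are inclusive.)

False

Check ¬ready at each j in [0,2]:
  j=0: false
  j=1: false
  j=2: false
No position in the window satisfies it → formula fails.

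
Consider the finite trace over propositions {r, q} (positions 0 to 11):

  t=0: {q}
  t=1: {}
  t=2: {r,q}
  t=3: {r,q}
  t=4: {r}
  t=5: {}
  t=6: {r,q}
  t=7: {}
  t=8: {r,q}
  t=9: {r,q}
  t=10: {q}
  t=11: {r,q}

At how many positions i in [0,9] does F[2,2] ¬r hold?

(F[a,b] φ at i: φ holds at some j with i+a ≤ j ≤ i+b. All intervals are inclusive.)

Evaluate at each i in [0,9]:
  i=0: ✗ (none in [2,2])
  i=1: ✗ (none in [3,3])
  i=2: ✗ (none in [4,4])
  i=3: ✓ (witness j=5)
  i=4: ✗ (none in [6,6])
  i=5: ✓ (witness j=7)
  i=6: ✗ (none in [8,8])
  i=7: ✗ (none in [9,9])
  i=8: ✓ (witness j=10)
  i=9: ✗ (none in [11,11])
Positions where it holds: {3, 5, 8} → 3.

3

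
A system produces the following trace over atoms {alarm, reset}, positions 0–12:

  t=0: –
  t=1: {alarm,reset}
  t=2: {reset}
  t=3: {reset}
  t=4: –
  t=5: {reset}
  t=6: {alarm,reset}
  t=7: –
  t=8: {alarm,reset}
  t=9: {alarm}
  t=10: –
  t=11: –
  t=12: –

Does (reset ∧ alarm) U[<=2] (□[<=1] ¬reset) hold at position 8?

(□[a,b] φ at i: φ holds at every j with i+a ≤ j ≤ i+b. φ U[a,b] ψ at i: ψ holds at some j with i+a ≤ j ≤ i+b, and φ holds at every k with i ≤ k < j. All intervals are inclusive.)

True

Need some j in [8,10] with □[<=1] ¬reset, and (reset ∧ alarm) at every k in [8,j-1].
  j=8: □[<=1] ¬reset — fails at 8.
  j=9: □[<=1] ¬reset holds; (reset ∧ alarm) holds at every k in [8,8] → satisfied.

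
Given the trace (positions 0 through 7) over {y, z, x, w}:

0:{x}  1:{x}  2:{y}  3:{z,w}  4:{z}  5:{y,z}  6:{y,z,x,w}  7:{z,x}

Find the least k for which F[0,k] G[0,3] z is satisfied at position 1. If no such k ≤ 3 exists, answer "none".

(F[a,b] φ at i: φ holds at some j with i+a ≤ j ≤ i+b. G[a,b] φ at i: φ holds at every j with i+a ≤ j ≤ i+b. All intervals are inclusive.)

2

Scan j = 1,2,… for G[0,3] z:
  j=1: fails
  j=2: fails
  j=3: holds
First hit at j=3, so smallest k = 3-1 = 2.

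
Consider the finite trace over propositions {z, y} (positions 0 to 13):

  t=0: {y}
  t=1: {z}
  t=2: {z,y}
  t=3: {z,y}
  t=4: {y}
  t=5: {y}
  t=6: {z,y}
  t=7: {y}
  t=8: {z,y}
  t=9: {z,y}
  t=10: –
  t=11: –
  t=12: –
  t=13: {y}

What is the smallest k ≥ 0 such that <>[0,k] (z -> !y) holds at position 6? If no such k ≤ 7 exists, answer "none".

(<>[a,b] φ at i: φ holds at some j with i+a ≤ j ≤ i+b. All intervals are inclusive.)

Scan j = 6,7,… for (z -> !y):
  j=6: fails
  j=7: holds
First hit at j=7, so smallest k = 7-6 = 1.

1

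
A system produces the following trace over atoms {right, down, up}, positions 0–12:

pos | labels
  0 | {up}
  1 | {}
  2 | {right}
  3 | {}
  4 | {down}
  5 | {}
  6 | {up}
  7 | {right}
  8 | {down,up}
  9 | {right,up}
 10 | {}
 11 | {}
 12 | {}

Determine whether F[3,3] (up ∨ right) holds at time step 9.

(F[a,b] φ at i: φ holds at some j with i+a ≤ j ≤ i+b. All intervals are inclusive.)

No

Check (up ∨ right) at each j in [12,12]:
  j=12: false
No position in the window satisfies it → formula fails.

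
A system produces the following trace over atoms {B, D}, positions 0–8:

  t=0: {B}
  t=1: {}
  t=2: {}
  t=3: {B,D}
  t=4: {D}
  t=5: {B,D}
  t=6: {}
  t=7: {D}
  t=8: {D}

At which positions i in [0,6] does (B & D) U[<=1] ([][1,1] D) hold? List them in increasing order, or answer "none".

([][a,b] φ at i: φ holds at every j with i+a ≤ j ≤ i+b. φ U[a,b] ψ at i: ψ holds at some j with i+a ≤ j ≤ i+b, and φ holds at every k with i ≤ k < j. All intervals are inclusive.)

2, 3, 4, 5, 6

Evaluate at each i in [0,6]:
  i=0: ✗ (no rhs in [0,1])
  i=1: ✗ (lhs fails at k=1 before rhs at j=2)
  i=2: ✓ (rhs at j=2)
  i=3: ✓ (rhs at j=3)
  i=4: ✓ (rhs at j=4)
  i=5: ✓ (rhs at j=6; lhs holds on [5,5])
  i=6: ✓ (rhs at j=6)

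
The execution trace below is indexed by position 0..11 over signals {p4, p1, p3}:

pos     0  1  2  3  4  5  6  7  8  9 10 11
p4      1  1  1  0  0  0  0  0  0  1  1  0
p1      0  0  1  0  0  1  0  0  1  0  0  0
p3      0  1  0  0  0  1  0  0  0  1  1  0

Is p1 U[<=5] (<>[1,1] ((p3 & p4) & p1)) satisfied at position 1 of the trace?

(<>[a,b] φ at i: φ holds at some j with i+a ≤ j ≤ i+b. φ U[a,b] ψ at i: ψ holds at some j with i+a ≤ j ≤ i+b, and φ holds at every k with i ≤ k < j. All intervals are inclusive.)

Need some j in [1,6] with <>[1,1] ((p3 & p4) & p1), and p1 at every k in [1,j-1].
  j=1: <>[1,1] ((p3 & p4) & p1) — fails (none in [2,2]).
  j=2: <>[1,1] ((p3 & p4) & p1) — fails (none in [3,3]).
  j=3: <>[1,1] ((p3 & p4) & p1) — fails (none in [4,4]).
  j=4: <>[1,1] ((p3 & p4) & p1) — fails (none in [5,5]).
  j=5: <>[1,1] ((p3 & p4) & p1) — fails (none in [6,6]).
  j=6: <>[1,1] ((p3 & p4) & p1) — fails (none in [7,7]).
No j in the window works → until fails.

No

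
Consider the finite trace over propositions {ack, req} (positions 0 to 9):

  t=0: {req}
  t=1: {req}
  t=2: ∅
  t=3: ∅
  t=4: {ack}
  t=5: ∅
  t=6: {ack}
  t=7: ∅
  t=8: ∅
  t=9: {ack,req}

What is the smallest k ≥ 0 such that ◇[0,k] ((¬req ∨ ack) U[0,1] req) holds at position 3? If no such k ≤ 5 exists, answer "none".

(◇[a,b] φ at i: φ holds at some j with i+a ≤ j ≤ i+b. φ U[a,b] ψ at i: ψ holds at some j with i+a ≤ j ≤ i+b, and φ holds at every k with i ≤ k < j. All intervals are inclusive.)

Scan j = 3,4,… for ((¬req ∨ ack) U[0,1] req):
  j=3: fails
  j=4: fails
  j=5: fails
  j=6: fails
  j=7: fails
  j=8: holds
First hit at j=8, so smallest k = 8-3 = 5.

5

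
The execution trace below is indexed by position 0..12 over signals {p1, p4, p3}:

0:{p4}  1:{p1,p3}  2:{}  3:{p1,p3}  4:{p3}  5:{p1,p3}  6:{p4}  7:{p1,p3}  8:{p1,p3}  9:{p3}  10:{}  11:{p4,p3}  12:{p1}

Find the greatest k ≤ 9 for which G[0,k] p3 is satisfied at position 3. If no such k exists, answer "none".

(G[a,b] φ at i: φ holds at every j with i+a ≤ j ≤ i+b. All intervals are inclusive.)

2

p3 must hold from j=3 onward; find where it first fails.
  j=3: holds
  j=4: holds
  j=5: holds
  j=6: fails
Holds on [3,5], so largest k = 2.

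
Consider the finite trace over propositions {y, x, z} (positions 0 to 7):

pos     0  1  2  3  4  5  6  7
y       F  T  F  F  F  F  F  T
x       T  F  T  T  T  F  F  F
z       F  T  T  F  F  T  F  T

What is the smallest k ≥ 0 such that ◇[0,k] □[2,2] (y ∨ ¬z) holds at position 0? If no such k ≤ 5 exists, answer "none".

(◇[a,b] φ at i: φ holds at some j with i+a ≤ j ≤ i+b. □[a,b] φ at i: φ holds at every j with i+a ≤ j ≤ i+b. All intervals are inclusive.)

1

Scan j = 0,1,… for □[2,2] (y ∨ ¬z):
  j=0: fails
  j=1: holds
First hit at j=1, so smallest k = 1-0 = 1.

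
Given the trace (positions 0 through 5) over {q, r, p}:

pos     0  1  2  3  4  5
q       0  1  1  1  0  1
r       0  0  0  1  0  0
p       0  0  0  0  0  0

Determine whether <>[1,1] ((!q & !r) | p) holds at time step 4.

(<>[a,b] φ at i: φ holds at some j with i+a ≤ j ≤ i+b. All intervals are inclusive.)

Check ((!q & !r) | p) at each j in [5,5]:
  j=5: false
No position in the window satisfies it → formula fails.

False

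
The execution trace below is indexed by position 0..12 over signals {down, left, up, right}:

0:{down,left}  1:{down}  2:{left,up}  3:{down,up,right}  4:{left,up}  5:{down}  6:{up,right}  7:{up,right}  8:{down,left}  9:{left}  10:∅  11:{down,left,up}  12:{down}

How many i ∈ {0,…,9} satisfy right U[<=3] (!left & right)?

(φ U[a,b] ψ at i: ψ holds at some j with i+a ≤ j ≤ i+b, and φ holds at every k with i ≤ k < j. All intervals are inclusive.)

3

Evaluate at each i in [0,9]:
  i=0: ✗ (lhs fails at k=0 before rhs at j=3)
  i=1: ✗ (lhs fails at k=1 before rhs at j=3)
  i=2: ✗ (lhs fails at k=2 before rhs at j=3)
  i=3: ✓ (rhs at j=3)
  i=4: ✗ (lhs fails at k=4 before rhs at j=6)
  i=5: ✗ (lhs fails at k=5 before rhs at j=6)
  i=6: ✓ (rhs at j=6)
  i=7: ✓ (rhs at j=7)
  i=8: ✗ (no rhs in [8,11])
  i=9: ✗ (no rhs in [9,12])
Positions where it holds: {3, 6, 7} → 3.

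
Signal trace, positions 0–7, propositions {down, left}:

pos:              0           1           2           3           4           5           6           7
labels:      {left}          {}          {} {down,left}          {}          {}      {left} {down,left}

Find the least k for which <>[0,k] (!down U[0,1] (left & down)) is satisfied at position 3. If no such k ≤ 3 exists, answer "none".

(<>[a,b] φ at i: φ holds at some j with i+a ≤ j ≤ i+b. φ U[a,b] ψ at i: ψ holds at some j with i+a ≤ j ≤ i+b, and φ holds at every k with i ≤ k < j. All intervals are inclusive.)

Scan j = 3,4,… for (!down U[0,1] (left & down)):
  j=3: holds
First hit at j=3, so smallest k = 3-3 = 0.

0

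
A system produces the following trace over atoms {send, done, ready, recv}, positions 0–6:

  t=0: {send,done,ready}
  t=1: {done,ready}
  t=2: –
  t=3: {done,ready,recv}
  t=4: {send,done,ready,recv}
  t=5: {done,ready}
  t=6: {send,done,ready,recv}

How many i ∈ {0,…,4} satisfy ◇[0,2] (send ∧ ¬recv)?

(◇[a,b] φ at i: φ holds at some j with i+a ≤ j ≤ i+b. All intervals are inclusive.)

1

Evaluate at each i in [0,4]:
  i=0: ✓ (witness j=0)
  i=1: ✗ (none in [1,3])
  i=2: ✗ (none in [2,4])
  i=3: ✗ (none in [3,5])
  i=4: ✗ (none in [4,6])
Positions where it holds: {0} → 1.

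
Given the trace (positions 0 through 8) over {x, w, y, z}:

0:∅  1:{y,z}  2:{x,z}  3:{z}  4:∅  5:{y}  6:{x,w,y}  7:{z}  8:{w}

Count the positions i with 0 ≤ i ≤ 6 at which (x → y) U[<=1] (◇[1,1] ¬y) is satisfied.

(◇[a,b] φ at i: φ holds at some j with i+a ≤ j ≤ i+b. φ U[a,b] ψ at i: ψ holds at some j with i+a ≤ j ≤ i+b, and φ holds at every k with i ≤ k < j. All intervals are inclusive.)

Evaluate at each i in [0,6]:
  i=0: ✓ (rhs at j=1; lhs holds on [0,0])
  i=1: ✓ (rhs at j=1)
  i=2: ✓ (rhs at j=2)
  i=3: ✓ (rhs at j=3)
  i=4: ✗ (no rhs in [4,5])
  i=5: ✓ (rhs at j=6; lhs holds on [5,5])
  i=6: ✓ (rhs at j=6)
Positions where it holds: {0, 1, 2, 3, 5, 6} → 6.

6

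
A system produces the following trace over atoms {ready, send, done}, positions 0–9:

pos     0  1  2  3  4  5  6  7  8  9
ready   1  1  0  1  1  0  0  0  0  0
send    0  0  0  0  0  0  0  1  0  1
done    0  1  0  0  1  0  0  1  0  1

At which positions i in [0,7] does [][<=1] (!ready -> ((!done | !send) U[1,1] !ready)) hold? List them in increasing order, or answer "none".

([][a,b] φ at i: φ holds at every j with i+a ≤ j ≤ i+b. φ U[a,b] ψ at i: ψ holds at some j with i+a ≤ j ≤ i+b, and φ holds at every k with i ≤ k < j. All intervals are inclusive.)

Evaluate at each i in [0,7]:
  i=0: ✓ (all of [0,1])
  i=1: ✗ (fails at j=2)
  i=2: ✗ (fails at j=2)
  i=3: ✓ (all of [3,4])
  i=4: ✓ (all of [4,5])
  i=5: ✓ (all of [5,6])
  i=6: ✗ (fails at j=7)
  i=7: ✗ (fails at j=7)

0, 3, 4, 5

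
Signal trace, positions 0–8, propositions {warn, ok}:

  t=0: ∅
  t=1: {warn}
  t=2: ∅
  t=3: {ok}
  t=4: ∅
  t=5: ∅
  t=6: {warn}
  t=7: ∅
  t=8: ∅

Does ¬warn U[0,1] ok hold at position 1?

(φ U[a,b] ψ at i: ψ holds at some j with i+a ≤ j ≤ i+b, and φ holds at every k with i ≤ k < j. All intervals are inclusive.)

Need some j in [1,2] with ok, and ¬warn at every k in [1,j-1].
  j=1: ok false.
  j=2: ok false.
No j in the window works → until fails.

False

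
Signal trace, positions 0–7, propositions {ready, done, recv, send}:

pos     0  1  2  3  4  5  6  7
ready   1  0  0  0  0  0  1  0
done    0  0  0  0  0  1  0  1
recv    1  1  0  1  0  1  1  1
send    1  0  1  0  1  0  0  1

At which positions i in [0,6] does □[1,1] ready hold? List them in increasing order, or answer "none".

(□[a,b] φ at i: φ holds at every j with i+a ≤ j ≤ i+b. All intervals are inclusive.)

5

Evaluate at each i in [0,6]:
  i=0: ✗ (fails at j=1)
  i=1: ✗ (fails at j=2)
  i=2: ✗ (fails at j=3)
  i=3: ✗ (fails at j=4)
  i=4: ✗ (fails at j=5)
  i=5: ✓ (all of [6,6])
  i=6: ✗ (fails at j=7)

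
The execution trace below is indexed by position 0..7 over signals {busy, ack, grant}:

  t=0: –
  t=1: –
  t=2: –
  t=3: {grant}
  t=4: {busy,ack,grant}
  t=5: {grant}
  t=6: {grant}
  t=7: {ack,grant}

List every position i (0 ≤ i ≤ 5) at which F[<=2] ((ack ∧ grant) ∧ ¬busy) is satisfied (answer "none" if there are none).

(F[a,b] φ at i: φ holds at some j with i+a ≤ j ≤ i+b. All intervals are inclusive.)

Evaluate at each i in [0,5]:
  i=0: ✗ (none in [0,2])
  i=1: ✗ (none in [1,3])
  i=2: ✗ (none in [2,4])
  i=3: ✗ (none in [3,5])
  i=4: ✗ (none in [4,6])
  i=5: ✓ (witness j=7)

5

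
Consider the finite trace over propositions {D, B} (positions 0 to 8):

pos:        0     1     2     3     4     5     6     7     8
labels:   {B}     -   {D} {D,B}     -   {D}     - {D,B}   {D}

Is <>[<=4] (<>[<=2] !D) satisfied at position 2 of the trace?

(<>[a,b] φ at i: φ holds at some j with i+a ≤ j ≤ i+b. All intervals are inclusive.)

Holds

Check <>[<=2] !D at each j in [2,6]:
  j=2: holds (witness at 4)
  j=3: holds (witness at 4)
  j=4: holds (witness at 4)
  j=5: holds (witness at 6)
  j=6: holds (witness at 6)
Found at j=2 → formula holds.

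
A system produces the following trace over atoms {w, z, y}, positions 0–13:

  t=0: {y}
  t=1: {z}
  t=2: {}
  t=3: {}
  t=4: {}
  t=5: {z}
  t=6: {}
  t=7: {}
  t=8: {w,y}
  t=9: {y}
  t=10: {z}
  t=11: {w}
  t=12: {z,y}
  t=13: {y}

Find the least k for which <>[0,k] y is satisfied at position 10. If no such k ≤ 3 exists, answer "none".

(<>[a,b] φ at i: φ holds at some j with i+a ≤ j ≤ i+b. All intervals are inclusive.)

Scan j = 10,11,… for y:
  j=10: fails
  j=11: fails
  j=12: holds
First hit at j=12, so smallest k = 12-10 = 2.

2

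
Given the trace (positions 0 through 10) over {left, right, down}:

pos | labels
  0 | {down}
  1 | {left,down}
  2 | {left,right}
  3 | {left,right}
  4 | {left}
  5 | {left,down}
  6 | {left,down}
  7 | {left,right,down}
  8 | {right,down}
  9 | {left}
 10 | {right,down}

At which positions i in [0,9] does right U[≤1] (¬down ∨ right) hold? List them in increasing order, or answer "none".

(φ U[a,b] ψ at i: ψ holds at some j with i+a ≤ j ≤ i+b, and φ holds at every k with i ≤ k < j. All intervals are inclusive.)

Evaluate at each i in [0,9]:
  i=0: ✗ (no rhs in [0,1])
  i=1: ✗ (lhs fails at k=1 before rhs at j=2)
  i=2: ✓ (rhs at j=2)
  i=3: ✓ (rhs at j=3)
  i=4: ✓ (rhs at j=4)
  i=5: ✗ (no rhs in [5,6])
  i=6: ✗ (lhs fails at k=6 before rhs at j=7)
  i=7: ✓ (rhs at j=7)
  i=8: ✓ (rhs at j=8)
  i=9: ✓ (rhs at j=9)

2, 3, 4, 7, 8, 9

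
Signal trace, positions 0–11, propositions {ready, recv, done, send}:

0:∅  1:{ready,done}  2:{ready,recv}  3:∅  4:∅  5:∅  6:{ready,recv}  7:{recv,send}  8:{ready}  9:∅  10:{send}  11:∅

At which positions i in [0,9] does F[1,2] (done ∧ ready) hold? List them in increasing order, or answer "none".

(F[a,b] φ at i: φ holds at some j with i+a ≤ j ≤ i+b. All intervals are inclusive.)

0

Evaluate at each i in [0,9]:
  i=0: ✓ (witness j=1)
  i=1: ✗ (none in [2,3])
  i=2: ✗ (none in [3,4])
  i=3: ✗ (none in [4,5])
  i=4: ✗ (none in [5,6])
  i=5: ✗ (none in [6,7])
  i=6: ✗ (none in [7,8])
  i=7: ✗ (none in [8,9])
  i=8: ✗ (none in [9,10])
  i=9: ✗ (none in [10,11])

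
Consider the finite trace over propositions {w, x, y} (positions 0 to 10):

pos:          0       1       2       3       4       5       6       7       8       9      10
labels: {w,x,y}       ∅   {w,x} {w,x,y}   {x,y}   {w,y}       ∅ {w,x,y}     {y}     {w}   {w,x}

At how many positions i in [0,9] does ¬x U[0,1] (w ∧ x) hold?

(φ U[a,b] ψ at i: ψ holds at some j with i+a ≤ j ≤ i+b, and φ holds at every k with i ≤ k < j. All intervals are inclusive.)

Evaluate at each i in [0,9]:
  i=0: ✓ (rhs at j=0)
  i=1: ✓ (rhs at j=2; lhs holds on [1,1])
  i=2: ✓ (rhs at j=2)
  i=3: ✓ (rhs at j=3)
  i=4: ✗ (no rhs in [4,5])
  i=5: ✗ (no rhs in [5,6])
  i=6: ✓ (rhs at j=7; lhs holds on [6,6])
  i=7: ✓ (rhs at j=7)
  i=8: ✗ (no rhs in [8,9])
  i=9: ✓ (rhs at j=10; lhs holds on [9,9])
Positions where it holds: {0, 1, 2, 3, 6, 7, 9} → 7.

7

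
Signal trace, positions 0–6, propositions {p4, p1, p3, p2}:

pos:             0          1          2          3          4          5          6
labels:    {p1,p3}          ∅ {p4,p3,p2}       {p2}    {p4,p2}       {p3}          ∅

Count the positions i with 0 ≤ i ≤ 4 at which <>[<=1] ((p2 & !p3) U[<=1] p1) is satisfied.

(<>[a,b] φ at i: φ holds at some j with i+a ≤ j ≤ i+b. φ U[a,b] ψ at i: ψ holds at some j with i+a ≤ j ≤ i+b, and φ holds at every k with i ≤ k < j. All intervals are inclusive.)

Evaluate at each i in [0,4]:
  i=0: ✓ (witness j=0)
  i=1: ✗ (none in [1,2])
  i=2: ✗ (none in [2,3])
  i=3: ✗ (none in [3,4])
  i=4: ✗ (none in [4,5])
Positions where it holds: {0} → 1.

1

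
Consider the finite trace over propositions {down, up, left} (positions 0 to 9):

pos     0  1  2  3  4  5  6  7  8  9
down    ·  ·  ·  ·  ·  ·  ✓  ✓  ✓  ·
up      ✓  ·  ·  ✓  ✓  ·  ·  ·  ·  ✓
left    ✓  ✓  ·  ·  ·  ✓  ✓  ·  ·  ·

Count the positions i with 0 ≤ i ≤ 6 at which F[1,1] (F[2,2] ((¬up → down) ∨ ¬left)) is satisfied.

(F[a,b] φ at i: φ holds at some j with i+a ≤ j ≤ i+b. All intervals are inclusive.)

6

Evaluate at each i in [0,6]:
  i=0: ✓ (witness j=1)
  i=1: ✓ (witness j=2)
  i=2: ✗ (none in [3,3])
  i=3: ✓ (witness j=4)
  i=4: ✓ (witness j=5)
  i=5: ✓ (witness j=6)
  i=6: ✓ (witness j=7)
Positions where it holds: {0, 1, 3, 4, 5, 6} → 6.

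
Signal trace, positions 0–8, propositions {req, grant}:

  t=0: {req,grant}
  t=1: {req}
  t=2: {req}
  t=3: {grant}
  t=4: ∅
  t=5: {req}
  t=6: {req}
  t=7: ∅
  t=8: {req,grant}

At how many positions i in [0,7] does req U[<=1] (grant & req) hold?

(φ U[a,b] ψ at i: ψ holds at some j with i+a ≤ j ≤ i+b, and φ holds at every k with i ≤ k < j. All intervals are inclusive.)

1

Evaluate at each i in [0,7]:
  i=0: ✓ (rhs at j=0)
  i=1: ✗ (no rhs in [1,2])
  i=2: ✗ (no rhs in [2,3])
  i=3: ✗ (no rhs in [3,4])
  i=4: ✗ (no rhs in [4,5])
  i=5: ✗ (no rhs in [5,6])
  i=6: ✗ (no rhs in [6,7])
  i=7: ✗ (lhs fails at k=7 before rhs at j=8)
Positions where it holds: {0} → 1.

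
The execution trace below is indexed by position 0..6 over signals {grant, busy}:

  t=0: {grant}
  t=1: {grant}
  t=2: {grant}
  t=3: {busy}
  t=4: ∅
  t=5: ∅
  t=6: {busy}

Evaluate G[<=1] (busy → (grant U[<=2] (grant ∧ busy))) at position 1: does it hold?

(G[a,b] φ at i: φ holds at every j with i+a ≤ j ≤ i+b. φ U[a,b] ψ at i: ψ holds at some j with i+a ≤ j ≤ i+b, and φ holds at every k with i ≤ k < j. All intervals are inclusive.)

Yes

Check (busy → (grant U[<=2] (grant ∧ busy))) at every j in [1,2]:
  j=1: antecedent false → ✓
  j=2: antecedent false → ✓
All positions satisfy it → formula holds.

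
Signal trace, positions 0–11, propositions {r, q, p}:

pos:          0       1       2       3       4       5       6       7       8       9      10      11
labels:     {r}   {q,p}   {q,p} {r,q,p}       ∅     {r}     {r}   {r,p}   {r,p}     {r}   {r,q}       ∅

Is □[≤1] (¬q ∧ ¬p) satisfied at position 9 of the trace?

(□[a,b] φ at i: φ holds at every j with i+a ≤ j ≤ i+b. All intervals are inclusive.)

Does not hold

Check (¬q ∧ ¬p) at every j in [9,10]:
  j=9: true
  j=10: false
Fails at j=10 → formula fails.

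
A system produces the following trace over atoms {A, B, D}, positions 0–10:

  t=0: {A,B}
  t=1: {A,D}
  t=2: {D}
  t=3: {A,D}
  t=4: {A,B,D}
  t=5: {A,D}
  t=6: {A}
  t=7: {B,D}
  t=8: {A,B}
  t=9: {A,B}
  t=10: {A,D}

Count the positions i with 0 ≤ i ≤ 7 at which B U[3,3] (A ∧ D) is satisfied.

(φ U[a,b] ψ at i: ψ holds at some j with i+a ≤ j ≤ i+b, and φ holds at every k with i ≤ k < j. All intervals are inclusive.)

1

Evaluate at each i in [0,7]:
  i=0: ✗ (lhs fails at k=1 before rhs at j=3)
  i=1: ✗ (lhs fails at k=1 before rhs at j=4)
  i=2: ✗ (lhs fails at k=2 before rhs at j=5)
  i=3: ✗ (no rhs in [6,6])
  i=4: ✗ (no rhs in [7,7])
  i=5: ✗ (no rhs in [8,8])
  i=6: ✗ (no rhs in [9,9])
  i=7: ✓ (rhs at j=10; lhs holds on [7,9])
Positions where it holds: {7} → 1.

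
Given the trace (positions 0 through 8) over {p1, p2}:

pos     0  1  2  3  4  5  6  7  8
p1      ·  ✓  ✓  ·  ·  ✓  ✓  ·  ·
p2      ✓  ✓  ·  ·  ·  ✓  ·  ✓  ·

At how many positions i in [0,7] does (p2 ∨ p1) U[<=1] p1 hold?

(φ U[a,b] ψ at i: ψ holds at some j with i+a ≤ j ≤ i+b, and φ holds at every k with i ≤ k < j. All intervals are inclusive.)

Evaluate at each i in [0,7]:
  i=0: ✓ (rhs at j=1; lhs holds on [0,0])
  i=1: ✓ (rhs at j=1)
  i=2: ✓ (rhs at j=2)
  i=3: ✗ (no rhs in [3,4])
  i=4: ✗ (lhs fails at k=4 before rhs at j=5)
  i=5: ✓ (rhs at j=5)
  i=6: ✓ (rhs at j=6)
  i=7: ✗ (no rhs in [7,8])
Positions where it holds: {0, 1, 2, 5, 6} → 5.

5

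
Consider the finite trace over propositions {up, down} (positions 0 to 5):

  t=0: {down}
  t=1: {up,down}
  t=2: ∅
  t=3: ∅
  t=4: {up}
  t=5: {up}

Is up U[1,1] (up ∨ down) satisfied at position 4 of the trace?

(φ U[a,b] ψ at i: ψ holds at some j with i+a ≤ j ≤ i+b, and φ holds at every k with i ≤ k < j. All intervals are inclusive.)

Yes

Need some j in [5,5] with (up ∨ down), and up at every k in [4,j-1].
  j=5: (up ∨ down) holds; up holds at every k in [4,4] → satisfied.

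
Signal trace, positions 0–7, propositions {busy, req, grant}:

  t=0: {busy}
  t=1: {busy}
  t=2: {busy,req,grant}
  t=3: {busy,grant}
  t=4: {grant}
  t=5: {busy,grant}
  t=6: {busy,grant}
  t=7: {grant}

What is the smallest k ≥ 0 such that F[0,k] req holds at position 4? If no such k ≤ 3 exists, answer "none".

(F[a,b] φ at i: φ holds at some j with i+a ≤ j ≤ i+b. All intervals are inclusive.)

none

Scan j = 4,5,… for req:
  j=4: fails
  j=5: fails
  j=6: fails
  j=7: fails
No j in [4,7] satisfies it → none.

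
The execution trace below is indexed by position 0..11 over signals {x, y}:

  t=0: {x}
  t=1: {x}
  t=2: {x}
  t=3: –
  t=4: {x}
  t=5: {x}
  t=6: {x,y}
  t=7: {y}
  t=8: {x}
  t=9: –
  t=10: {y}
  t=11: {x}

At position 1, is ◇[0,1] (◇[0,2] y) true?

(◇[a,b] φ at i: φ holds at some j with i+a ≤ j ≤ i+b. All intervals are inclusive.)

Check ◇[0,2] y at each j in [1,2]:
  j=1: fails (none in [1,3])
  j=2: fails (none in [2,4])
No position in the window satisfies it → formula fails.

No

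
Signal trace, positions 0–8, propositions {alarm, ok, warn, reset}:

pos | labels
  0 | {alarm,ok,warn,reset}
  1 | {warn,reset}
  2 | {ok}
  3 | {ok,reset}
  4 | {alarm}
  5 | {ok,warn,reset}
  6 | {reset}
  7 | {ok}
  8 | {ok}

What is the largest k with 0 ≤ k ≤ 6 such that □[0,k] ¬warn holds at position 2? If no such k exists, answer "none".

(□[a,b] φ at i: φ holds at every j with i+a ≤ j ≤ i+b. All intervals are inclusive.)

2

¬warn must hold from j=2 onward; find where it first fails.
  j=2: holds
  j=3: holds
  j=4: holds
  j=5: fails
Holds on [2,4], so largest k = 2.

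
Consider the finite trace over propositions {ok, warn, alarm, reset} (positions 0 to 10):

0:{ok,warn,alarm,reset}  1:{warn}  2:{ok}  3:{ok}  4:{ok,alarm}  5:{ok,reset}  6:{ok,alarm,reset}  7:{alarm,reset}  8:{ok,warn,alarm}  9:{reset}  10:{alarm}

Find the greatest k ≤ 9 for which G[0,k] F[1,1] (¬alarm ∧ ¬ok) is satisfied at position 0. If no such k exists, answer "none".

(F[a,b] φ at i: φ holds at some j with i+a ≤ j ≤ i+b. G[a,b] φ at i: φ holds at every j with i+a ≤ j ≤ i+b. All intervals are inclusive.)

0

F[1,1] (¬alarm ∧ ¬ok) must hold from j=0 onward; find where it first fails.
  j=0: holds
  j=1: fails
Holds on [0,0], so largest k = 0.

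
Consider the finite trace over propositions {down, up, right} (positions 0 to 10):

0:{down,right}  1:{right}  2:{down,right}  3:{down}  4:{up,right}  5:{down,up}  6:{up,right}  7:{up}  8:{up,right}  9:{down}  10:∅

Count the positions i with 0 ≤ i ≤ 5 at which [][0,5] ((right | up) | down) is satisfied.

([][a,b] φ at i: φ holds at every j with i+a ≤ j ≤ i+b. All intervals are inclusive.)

Evaluate at each i in [0,5]:
  i=0: ✓ (all of [0,5])
  i=1: ✓ (all of [1,6])
  i=2: ✓ (all of [2,7])
  i=3: ✓ (all of [3,8])
  i=4: ✓ (all of [4,9])
  i=5: ✗ (fails at j=10)
Positions where it holds: {0, 1, 2, 3, 4} → 5.

5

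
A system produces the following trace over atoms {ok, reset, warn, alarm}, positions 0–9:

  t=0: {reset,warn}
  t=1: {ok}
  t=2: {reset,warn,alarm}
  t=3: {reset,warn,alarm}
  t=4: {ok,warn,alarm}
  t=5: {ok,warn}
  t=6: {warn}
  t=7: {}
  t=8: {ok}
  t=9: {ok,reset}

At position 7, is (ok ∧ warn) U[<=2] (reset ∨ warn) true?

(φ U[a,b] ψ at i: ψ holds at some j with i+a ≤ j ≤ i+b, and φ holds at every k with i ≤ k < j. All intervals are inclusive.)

Need some j in [7,9] with (reset ∨ warn), and (ok ∧ warn) at every k in [7,j-1].
  j=7: (reset ∨ warn) false.
  j=8: (reset ∨ warn) false.
  j=9: (reset ∨ warn) holds, but (ok ∧ warn) fails at k=7 → not this j.
No j in the window works → until fails.

Does not hold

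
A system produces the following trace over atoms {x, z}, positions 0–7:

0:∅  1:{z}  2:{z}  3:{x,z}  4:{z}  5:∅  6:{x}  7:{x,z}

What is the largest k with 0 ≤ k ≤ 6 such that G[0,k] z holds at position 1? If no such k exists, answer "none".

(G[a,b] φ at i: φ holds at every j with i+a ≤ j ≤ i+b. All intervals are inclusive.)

3

z must hold from j=1 onward; find where it first fails.
  j=1: holds
  j=2: holds
  j=3: holds
  j=4: holds
  j=5: fails
Holds on [1,4], so largest k = 3.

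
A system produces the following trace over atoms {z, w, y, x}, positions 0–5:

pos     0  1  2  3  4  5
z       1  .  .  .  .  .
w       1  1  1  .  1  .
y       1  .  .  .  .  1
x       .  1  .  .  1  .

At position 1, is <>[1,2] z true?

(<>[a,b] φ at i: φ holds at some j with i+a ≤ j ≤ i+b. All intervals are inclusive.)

Check z at each j in [2,3]:
  j=2: false
  j=3: false
No position in the window satisfies it → formula fails.

False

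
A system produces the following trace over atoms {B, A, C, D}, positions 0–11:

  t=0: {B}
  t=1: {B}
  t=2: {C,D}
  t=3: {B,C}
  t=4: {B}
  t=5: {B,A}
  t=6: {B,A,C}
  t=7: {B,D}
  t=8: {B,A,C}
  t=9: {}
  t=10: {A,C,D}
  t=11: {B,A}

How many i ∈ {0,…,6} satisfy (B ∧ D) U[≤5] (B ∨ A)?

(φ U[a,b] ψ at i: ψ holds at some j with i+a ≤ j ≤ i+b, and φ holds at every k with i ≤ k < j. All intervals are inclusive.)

Evaluate at each i in [0,6]:
  i=0: ✓ (rhs at j=0)
  i=1: ✓ (rhs at j=1)
  i=2: ✗ (lhs fails at k=2 before rhs at j=3)
  i=3: ✓ (rhs at j=3)
  i=4: ✓ (rhs at j=4)
  i=5: ✓ (rhs at j=5)
  i=6: ✓ (rhs at j=6)
Positions where it holds: {0, 1, 3, 4, 5, 6} → 6.

6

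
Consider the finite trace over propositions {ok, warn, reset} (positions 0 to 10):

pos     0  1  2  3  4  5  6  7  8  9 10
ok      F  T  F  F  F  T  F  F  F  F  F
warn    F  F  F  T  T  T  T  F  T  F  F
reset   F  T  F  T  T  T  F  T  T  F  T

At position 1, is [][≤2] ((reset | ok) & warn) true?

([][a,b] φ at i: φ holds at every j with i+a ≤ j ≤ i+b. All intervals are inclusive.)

Check ((reset | ok) & warn) at every j in [1,3]:
  j=1: false
  j=2: false
  j=3: true
Fails at j=1 → formula fails.

False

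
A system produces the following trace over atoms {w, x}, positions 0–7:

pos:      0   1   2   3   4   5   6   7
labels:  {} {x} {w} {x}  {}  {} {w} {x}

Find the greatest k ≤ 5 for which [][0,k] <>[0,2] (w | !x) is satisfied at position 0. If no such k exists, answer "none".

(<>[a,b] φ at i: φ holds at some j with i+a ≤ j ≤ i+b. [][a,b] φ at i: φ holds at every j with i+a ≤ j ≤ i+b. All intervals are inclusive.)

5

<>[0,2] (w | !x) must hold from j=0 onward; find where it first fails.
  j=0: holds
  j=1: holds
  j=2: holds
  j=3: holds
  j=4: holds
  j=5: holds
Holds through j=5; largest k = 5.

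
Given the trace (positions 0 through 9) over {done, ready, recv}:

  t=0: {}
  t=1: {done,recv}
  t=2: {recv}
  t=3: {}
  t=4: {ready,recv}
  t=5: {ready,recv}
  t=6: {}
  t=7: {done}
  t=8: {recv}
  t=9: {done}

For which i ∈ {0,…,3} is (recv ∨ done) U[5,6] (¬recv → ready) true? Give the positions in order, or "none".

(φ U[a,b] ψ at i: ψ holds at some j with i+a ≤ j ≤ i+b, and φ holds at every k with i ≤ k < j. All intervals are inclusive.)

none

Evaluate at each i in [0,3]:
  i=0: ✗ (lhs fails at k=0 before rhs at j=5)
  i=1: ✗ (no rhs in [6,7])
  i=2: ✗ (lhs fails at k=3 before rhs at j=8)
  i=3: ✗ (lhs fails at k=3 before rhs at j=8)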